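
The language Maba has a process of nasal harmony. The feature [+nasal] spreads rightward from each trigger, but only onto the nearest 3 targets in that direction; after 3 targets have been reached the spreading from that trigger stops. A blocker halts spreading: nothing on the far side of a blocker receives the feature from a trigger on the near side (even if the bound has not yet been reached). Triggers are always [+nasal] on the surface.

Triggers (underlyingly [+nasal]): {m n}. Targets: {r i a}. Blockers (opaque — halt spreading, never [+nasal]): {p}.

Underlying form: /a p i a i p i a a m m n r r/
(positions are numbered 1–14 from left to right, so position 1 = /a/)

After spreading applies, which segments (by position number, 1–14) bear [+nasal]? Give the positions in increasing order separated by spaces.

From /m/ at 10 rightward: 11 /m/ is itself a trigger — this domain ends here.
From /m/ at 11 rightward: 12 /n/ is itself a trigger — this domain ends here.
From /n/ at 12 rightward: 13 /r/ → [+nasal]; 14 /r/ → [+nasal]; word edge.
Targets with no active source: positions 1 3 4 5 7 8 9 stay [-nasal].

10 11 12 13 14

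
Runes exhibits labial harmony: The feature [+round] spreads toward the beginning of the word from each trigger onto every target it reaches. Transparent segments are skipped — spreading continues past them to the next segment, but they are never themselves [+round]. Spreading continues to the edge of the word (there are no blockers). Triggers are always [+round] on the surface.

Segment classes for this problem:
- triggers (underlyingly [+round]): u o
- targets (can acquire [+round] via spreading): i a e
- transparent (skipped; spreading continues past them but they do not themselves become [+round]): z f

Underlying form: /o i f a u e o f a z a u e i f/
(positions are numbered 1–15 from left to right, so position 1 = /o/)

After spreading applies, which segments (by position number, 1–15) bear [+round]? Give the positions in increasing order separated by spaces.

1 2 4 5 6 7 9 11 12

From /o/ at 1 leftward: word edge.
From /u/ at 5 leftward: 4 /a/ → [+round]; 3 /f/ transparent; 2 /i/ → [+round]; 1 /o/ is itself a trigger — this domain ends here.
From /o/ at 7 leftward: 6 /e/ → [+round]; 5 /u/ is itself a trigger — this domain ends here.
From /u/ at 12 leftward: 11 /a/ → [+round]; 10 /z/ transparent; 9 /a/ → [+round]; 8 /f/ transparent; 7 /o/ is itself a trigger — this domain ends here.
Targets with no active source: positions 13 14 stay [-round].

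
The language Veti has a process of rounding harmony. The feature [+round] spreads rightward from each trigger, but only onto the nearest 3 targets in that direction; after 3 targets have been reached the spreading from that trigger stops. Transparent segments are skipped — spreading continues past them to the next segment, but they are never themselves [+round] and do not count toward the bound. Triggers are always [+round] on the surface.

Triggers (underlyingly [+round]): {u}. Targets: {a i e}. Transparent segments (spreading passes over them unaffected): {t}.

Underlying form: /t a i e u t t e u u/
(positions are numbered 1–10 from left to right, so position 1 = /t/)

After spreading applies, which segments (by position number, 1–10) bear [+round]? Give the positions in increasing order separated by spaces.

5 8 9 10

From /u/ at 5 rightward: 6 /t/ transparent; 7 /t/ transparent; 8 /e/ → [+round]; 9 /u/ is itself a trigger — this domain ends here.
From /u/ at 9 rightward: 10 /u/ is itself a trigger — this domain ends here.
From /u/ at 10 rightward: word edge.
Targets with no active source: positions 2 3 4 stay [-round].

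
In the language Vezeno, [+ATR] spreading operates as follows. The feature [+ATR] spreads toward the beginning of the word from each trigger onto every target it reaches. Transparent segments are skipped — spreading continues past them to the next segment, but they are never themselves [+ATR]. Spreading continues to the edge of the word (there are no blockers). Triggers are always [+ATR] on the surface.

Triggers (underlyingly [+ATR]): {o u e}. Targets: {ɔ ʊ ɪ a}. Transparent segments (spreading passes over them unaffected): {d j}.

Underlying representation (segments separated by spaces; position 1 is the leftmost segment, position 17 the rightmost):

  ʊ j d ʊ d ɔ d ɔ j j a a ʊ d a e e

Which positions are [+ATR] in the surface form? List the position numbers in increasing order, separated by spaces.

From /e/ at 16 leftward: 15 /a/ → [+ATR]; 14 /d/ transparent; 13 /ʊ/ → [+ATR]; 12 /a/ → [+ATR]; 11 /a/ → [+ATR]; 10 /j/ transparent; 9 /j/ transparent; 8 /ɔ/ → [+ATR]; 7 /d/ transparent; 6 /ɔ/ → [+ATR]; 5 /d/ transparent; 4 /ʊ/ → [+ATR]; 3 /d/ transparent; 2 /j/ transparent; 1 /ʊ/ → [+ATR]; word edge.
From /e/ at 17 leftward: 16 /e/ is itself a trigger — this domain ends here.

1 4 6 8 11 12 13 15 16 17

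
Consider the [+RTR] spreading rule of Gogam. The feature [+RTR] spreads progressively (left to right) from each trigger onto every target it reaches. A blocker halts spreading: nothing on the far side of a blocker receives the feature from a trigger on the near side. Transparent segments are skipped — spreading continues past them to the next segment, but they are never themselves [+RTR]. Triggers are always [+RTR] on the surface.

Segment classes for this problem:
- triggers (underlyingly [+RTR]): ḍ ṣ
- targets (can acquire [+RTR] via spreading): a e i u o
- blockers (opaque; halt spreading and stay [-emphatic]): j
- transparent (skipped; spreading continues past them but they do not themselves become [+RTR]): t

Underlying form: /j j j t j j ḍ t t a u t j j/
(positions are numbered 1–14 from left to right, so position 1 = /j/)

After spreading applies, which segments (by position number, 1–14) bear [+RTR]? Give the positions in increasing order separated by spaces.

7 10 11

From /ḍ/ at 7 rightward: 8 /t/ transparent; 9 /t/ transparent; 10 /a/ → [+RTR]; 11 /u/ → [+RTR]; 12 /t/ transparent; 13 /j/ blocks.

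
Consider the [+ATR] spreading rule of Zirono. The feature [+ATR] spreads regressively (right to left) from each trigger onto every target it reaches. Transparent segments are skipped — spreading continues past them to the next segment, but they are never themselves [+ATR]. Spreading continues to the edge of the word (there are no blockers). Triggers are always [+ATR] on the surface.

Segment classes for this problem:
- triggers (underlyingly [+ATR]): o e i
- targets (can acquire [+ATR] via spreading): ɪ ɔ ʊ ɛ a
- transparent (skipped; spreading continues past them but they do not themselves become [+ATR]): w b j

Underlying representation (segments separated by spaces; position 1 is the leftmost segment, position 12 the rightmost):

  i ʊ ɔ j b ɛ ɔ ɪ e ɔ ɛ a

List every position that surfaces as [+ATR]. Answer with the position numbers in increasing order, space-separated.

From /i/ at 1 leftward: word edge.
From /e/ at 9 leftward: 8 /ɪ/ → [+ATR]; 7 /ɔ/ → [+ATR]; 6 /ɛ/ → [+ATR]; 5 /b/ transparent; 4 /j/ transparent; 3 /ɔ/ → [+ATR]; 2 /ʊ/ → [+ATR]; 1 /i/ is itself a trigger — this domain ends here.
Targets with no active source: positions 10 11 12 stay [-ATR].

1 2 3 6 7 8 9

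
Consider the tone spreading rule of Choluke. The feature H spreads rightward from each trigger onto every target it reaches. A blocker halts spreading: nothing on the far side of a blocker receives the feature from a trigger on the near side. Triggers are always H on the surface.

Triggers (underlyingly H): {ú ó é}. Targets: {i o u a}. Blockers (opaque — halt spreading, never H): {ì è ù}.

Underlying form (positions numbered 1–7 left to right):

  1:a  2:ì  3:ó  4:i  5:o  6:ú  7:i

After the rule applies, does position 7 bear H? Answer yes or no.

From /ó/ at 3 rightward: 4 /i/ → H; 5 /o/ → H; 6 /ú/ is itself a trigger — this domain ends here.
From /ú/ at 6 rightward: 7 /i/ → H; word edge.
Target with no active source: position 1 stays [-high tone].
H positions on the surface: 3 4 5 6 7.

yes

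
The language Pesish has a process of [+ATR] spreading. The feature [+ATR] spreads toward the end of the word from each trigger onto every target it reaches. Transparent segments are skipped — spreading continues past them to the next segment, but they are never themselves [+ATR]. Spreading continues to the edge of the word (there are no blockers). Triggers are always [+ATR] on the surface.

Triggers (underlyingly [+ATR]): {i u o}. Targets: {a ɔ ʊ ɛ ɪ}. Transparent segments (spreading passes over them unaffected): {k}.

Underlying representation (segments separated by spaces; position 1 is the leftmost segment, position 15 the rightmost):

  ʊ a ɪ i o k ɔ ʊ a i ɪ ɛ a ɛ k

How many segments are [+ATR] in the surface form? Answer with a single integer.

From /i/ at 4 rightward: 5 /o/ is itself a trigger — this domain ends here.
From /o/ at 5 rightward: 6 /k/ transparent; 7 /ɔ/ → [+ATR]; 8 /ʊ/ → [+ATR]; 9 /a/ → [+ATR]; 10 /i/ is itself a trigger — this domain ends here.
From /i/ at 10 rightward: 11 /ɪ/ → [+ATR]; 12 /ɛ/ → [+ATR]; 13 /a/ → [+ATR]; 14 /ɛ/ → [+ATR]; 15 /k/ transparent; word edge.
Targets with no active source: positions 1 2 3 stay [-ATR].
[+ATR] positions on the surface: 4 5 7 8 9 10 11 12 13 14.

10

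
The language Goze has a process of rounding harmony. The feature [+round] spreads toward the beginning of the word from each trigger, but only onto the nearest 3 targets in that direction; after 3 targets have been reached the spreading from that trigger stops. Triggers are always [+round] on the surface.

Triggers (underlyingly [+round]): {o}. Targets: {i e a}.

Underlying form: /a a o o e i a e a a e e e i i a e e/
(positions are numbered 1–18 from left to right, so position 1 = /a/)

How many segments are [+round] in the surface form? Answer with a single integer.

4

From /o/ at 3 leftward: 2 /a/ → [+round]; 1 /a/ → [+round]; word edge.
From /o/ at 4 leftward: 3 /o/ is itself a trigger — this domain ends here.
Targets with no active source: positions 5 6 7 8 9 10 11 12 13 14 15 16 17 18 stay [-round].
[+round] positions on the surface: 1 2 3 4.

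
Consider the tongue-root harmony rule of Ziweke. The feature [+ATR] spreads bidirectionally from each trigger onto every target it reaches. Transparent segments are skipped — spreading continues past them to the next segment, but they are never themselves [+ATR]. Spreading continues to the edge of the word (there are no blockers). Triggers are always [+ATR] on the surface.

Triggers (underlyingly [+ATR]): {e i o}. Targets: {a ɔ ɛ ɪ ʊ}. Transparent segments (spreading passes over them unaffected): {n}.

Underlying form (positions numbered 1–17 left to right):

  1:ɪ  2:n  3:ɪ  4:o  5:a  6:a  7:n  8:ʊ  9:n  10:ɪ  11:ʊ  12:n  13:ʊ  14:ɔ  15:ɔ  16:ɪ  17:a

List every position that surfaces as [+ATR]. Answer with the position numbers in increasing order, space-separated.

From /o/ at 4 rightward: 5 /a/ → [+ATR]; 6 /a/ → [+ATR]; 7 /n/ transparent; 8 /ʊ/ → [+ATR]; 9 /n/ transparent; 10 /ɪ/ → [+ATR]; 11 /ʊ/ → [+ATR]; 12 /n/ transparent; 13 /ʊ/ → [+ATR]; 14 /ɔ/ → [+ATR]; 15 /ɔ/ → [+ATR]; 16 /ɪ/ → [+ATR]; 17 /a/ → [+ATR]; word edge.
From /o/ at 4 leftward: 3 /ɪ/ → [+ATR]; 2 /n/ transparent; 1 /ɪ/ → [+ATR]; word edge.

1 3 4 5 6 8 10 11 13 14 15 16 17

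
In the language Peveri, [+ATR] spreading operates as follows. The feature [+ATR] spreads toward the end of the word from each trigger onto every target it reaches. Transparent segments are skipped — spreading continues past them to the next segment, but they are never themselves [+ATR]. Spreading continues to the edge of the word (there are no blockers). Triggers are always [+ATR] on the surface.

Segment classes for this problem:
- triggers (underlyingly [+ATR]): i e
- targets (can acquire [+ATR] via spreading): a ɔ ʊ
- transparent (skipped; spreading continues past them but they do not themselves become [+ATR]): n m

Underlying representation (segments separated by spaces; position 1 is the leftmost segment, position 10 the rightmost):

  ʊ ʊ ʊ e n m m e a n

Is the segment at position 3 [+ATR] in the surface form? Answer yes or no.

From /e/ at 4 rightward: 5 /n/ transparent; 6 /m/ transparent; 7 /m/ transparent; 8 /e/ is itself a trigger — this domain ends here.
From /e/ at 8 rightward: 9 /a/ → [+ATR]; 10 /n/ transparent; word edge.
Targets with no active source: positions 1 2 3 stay [-ATR].
[+ATR] positions on the surface: 4 8 9.

no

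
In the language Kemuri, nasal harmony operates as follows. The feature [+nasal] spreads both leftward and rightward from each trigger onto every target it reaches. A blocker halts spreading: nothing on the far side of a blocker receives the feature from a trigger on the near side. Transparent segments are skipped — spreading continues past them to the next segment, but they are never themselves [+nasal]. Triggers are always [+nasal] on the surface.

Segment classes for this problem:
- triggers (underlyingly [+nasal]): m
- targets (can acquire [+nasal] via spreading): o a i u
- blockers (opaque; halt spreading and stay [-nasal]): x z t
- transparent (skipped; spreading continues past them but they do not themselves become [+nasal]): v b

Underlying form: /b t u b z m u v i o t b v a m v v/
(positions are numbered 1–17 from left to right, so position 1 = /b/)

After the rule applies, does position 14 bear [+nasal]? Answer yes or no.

yes

From /m/ at 6 rightward: 7 /u/ → [+nasal]; 8 /v/ transparent; 9 /i/ → [+nasal]; 10 /o/ → [+nasal]; 11 /t/ blocks.
From /m/ at 6 leftward: 5 /z/ blocks.
From /m/ at 15 rightward: 16 /v/ transparent; 17 /v/ transparent; word edge.
From /m/ at 15 leftward: 14 /a/ → [+nasal]; 13 /v/ transparent; 12 /b/ transparent; 11 /t/ blocks.
Target with no active source: position 3 stays [-nasal].
[+nasal] positions on the surface: 6 7 9 10 14 15.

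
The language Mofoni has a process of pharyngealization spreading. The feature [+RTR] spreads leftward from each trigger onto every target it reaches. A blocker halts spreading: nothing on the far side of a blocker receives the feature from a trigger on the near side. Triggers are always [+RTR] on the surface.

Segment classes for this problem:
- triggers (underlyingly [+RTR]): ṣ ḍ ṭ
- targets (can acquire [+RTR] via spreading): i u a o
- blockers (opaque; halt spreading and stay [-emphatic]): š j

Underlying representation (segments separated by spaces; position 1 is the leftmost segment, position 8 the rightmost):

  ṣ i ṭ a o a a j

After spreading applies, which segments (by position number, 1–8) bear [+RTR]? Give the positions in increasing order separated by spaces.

1 2 3

From /ṣ/ at 1 leftward: word edge.
From /ṭ/ at 3 leftward: 2 /i/ → [+RTR]; 1 /ṣ/ is itself a trigger — this domain ends here.
Targets with no active source: positions 4 5 6 7 stay [-emphatic].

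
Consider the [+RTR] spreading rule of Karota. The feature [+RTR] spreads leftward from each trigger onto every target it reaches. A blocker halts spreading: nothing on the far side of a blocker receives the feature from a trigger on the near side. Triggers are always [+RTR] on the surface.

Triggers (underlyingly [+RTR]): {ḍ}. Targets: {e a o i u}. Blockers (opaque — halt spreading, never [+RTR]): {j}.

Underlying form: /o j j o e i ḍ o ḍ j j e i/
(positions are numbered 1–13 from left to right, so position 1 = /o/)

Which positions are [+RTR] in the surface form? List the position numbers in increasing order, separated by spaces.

4 5 6 7 8 9

From /ḍ/ at 7 leftward: 6 /i/ → [+RTR]; 5 /e/ → [+RTR]; 4 /o/ → [+RTR]; 3 /j/ blocks.
From /ḍ/ at 9 leftward: 8 /o/ → [+RTR]; 7 /ḍ/ is itself a trigger — this domain ends here.
Targets with no active source: positions 1 12 13 stay [-emphatic].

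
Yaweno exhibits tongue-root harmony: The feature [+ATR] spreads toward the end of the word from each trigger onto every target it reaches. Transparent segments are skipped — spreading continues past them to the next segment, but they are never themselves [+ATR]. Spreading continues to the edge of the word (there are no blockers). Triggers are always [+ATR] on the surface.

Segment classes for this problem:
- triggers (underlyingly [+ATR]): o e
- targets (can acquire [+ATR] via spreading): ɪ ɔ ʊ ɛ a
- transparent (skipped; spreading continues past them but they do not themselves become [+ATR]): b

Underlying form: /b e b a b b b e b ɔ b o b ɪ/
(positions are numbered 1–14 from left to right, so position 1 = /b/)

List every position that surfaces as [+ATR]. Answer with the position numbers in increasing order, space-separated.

From /e/ at 2 rightward: 3 /b/ transparent; 4 /a/ → [+ATR]; 5 /b/ transparent; 6 /b/ transparent; 7 /b/ transparent; 8 /e/ is itself a trigger — this domain ends here.
From /e/ at 8 rightward: 9 /b/ transparent; 10 /ɔ/ → [+ATR]; 11 /b/ transparent; 12 /o/ is itself a trigger — this domain ends here.
From /o/ at 12 rightward: 13 /b/ transparent; 14 /ɪ/ → [+ATR]; word edge.

2 4 8 10 12 14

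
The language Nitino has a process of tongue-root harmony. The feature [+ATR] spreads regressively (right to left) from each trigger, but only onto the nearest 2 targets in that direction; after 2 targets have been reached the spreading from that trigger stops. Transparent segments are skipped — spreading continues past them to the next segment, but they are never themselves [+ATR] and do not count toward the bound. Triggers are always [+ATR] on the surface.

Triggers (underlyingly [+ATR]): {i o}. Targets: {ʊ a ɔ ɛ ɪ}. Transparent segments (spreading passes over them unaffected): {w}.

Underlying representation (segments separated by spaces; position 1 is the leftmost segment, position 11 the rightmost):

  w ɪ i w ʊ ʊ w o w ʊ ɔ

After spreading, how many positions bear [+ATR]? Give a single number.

From /i/ at 3 leftward: 2 /ɪ/ → [+ATR]; 1 /w/ transparent; word edge.
From /o/ at 8 leftward: 7 /w/ transparent; 6 /ʊ/ → [+ATR]; 5 /ʊ/ → [+ATR]; bound reached.
Targets with no active source: positions 10 11 stay [-ATR].
[+ATR] positions on the surface: 2 3 5 6 8.

5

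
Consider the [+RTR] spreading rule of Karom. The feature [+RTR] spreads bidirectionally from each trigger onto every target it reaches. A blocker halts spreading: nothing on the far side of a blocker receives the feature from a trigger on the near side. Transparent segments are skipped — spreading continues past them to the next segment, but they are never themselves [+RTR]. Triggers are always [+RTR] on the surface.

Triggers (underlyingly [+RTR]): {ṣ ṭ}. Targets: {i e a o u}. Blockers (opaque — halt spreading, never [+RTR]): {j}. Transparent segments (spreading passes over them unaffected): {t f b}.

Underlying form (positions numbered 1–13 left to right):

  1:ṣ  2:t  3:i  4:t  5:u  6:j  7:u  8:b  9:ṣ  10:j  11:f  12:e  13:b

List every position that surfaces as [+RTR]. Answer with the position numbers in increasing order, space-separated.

1 3 5 7 9

From /ṣ/ at 1 rightward: 2 /t/ transparent; 3 /i/ → [+RTR]; 4 /t/ transparent; 5 /u/ → [+RTR]; 6 /j/ blocks.
From /ṣ/ at 1 leftward: word edge.
From /ṣ/ at 9 rightward: 10 /j/ blocks.
From /ṣ/ at 9 leftward: 8 /b/ transparent; 7 /u/ → [+RTR]; 6 /j/ blocks.
Target with no active source: position 12 stays [-emphatic].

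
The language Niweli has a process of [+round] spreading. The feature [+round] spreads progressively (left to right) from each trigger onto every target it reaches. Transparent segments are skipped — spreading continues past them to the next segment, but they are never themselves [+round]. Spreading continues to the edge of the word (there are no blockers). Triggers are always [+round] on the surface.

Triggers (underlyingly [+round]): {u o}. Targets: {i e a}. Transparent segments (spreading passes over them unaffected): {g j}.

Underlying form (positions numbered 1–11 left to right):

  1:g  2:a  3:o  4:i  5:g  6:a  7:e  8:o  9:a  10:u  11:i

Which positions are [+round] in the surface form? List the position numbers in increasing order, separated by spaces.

3 4 6 7 8 9 10 11

From /o/ at 3 rightward: 4 /i/ → [+round]; 5 /g/ transparent; 6 /a/ → [+round]; 7 /e/ → [+round]; 8 /o/ is itself a trigger — this domain ends here.
From /o/ at 8 rightward: 9 /a/ → [+round]; 10 /u/ is itself a trigger — this domain ends here.
From /u/ at 10 rightward: 11 /i/ → [+round]; word edge.
Target with no active source: position 2 stays [-round].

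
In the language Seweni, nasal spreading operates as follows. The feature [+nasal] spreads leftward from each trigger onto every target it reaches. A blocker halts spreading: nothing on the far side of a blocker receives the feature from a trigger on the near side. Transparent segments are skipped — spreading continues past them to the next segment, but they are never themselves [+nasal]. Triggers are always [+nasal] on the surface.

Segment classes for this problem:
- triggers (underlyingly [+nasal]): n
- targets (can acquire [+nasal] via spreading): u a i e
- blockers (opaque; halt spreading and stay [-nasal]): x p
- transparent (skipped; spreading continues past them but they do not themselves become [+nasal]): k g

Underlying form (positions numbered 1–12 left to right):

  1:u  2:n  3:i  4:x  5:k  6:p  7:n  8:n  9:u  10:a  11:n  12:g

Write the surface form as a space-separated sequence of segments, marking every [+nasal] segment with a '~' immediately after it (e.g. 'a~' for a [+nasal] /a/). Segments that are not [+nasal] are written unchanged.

From /n/ at 2 leftward: 1 /u/ → [+nasal]; word edge.
From /n/ at 7 leftward: 6 /p/ blocks.
From /n/ at 8 leftward: 7 /n/ is itself a trigger — this domain ends here.
From /n/ at 11 leftward: 10 /a/ → [+nasal]; 9 /u/ → [+nasal]; 8 /n/ is itself a trigger — this domain ends here.
Target with no active source: position 3 stays [-nasal].
[+nasal] positions on the surface: 1 2 7 8 9 10 11.

u~ n~ i x k p n~ n~ u~ a~ n~ g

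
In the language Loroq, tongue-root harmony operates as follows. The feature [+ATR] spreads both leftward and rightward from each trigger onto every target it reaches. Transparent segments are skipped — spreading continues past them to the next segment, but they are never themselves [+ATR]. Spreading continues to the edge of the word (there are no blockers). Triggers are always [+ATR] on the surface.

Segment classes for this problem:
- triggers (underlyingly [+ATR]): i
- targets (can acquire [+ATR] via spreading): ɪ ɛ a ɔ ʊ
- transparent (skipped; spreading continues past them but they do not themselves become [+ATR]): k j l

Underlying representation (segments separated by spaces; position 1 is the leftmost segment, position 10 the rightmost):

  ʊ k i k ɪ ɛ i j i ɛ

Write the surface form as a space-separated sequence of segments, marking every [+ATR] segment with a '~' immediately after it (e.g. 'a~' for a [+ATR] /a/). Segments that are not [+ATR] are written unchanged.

ʊ~ k i~ k ɪ~ ɛ~ i~ j i~ ɛ~

From /i/ at 3 rightward: 4 /k/ transparent; 5 /ɪ/ → [+ATR]; 6 /ɛ/ → [+ATR]; 7 /i/ is itself a trigger — this domain ends here.
From /i/ at 3 leftward: 2 /k/ transparent; 1 /ʊ/ → [+ATR]; word edge.
From /i/ at 7 rightward: 8 /j/ transparent; 9 /i/ is itself a trigger — this domain ends here.
From /i/ at 7 leftward: 6 /ɛ/ → [+ATR]; 5 /ɪ/ → [+ATR]; 4 /k/ transparent; 3 /i/ is itself a trigger — this domain ends here.
From /i/ at 9 rightward: 10 /ɛ/ → [+ATR]; word edge.
From /i/ at 9 leftward: 8 /j/ transparent; 7 /i/ is itself a trigger — this domain ends here.
[+ATR] positions on the surface: 1 3 5 6 7 9 10.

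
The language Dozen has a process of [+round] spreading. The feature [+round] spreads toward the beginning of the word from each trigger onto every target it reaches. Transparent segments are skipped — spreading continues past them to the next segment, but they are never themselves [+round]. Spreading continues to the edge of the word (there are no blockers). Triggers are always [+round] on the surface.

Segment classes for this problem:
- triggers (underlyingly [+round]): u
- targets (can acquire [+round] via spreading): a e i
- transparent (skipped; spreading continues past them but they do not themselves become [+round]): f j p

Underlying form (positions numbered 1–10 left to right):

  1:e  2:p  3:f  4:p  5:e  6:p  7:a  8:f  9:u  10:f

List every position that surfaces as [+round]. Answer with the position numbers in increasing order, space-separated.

From /u/ at 9 leftward: 8 /f/ transparent; 7 /a/ → [+round]; 6 /p/ transparent; 5 /e/ → [+round]; 4 /p/ transparent; 3 /f/ transparent; 2 /p/ transparent; 1 /e/ → [+round]; word edge.

1 5 7 9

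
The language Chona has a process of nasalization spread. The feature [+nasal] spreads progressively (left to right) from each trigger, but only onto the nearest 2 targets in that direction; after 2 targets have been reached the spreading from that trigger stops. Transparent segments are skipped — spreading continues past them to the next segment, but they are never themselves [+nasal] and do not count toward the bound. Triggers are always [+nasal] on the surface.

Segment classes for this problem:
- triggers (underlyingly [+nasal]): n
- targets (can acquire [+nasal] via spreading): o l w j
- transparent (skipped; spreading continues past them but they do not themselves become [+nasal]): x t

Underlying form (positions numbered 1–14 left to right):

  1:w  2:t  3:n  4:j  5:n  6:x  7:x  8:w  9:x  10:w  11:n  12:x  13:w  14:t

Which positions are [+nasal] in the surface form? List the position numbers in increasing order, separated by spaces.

From /n/ at 3 rightward: 4 /j/ → [+nasal]; 5 /n/ is itself a trigger — this domain ends here.
From /n/ at 5 rightward: 6 /x/ transparent; 7 /x/ transparent; 8 /w/ → [+nasal]; 9 /x/ transparent; 10 /w/ → [+nasal]; bound reached.
From /n/ at 11 rightward: 12 /x/ transparent; 13 /w/ → [+nasal]; 14 /t/ transparent; word edge.
Target with no active source: position 1 stays [-nasal].

3 4 5 8 10 11 13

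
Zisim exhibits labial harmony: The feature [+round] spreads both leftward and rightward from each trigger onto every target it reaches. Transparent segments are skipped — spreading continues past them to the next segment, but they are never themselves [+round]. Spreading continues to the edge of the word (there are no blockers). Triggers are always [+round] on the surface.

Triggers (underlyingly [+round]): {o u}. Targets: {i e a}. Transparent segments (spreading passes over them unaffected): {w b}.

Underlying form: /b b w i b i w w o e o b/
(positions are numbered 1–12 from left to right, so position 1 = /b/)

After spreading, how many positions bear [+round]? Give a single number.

From /o/ at 9 rightward: 10 /e/ → [+round]; 11 /o/ is itself a trigger — this domain ends here.
From /o/ at 9 leftward: 8 /w/ transparent; 7 /w/ transparent; 6 /i/ → [+round]; 5 /b/ transparent; 4 /i/ → [+round]; 3 /w/ transparent; 2 /b/ transparent; 1 /b/ transparent; word edge.
From /o/ at 11 rightward: 12 /b/ transparent; word edge.
From /o/ at 11 leftward: 10 /e/ → [+round]; 9 /o/ is itself a trigger — this domain ends here.
[+round] positions on the surface: 4 6 9 10 11.

5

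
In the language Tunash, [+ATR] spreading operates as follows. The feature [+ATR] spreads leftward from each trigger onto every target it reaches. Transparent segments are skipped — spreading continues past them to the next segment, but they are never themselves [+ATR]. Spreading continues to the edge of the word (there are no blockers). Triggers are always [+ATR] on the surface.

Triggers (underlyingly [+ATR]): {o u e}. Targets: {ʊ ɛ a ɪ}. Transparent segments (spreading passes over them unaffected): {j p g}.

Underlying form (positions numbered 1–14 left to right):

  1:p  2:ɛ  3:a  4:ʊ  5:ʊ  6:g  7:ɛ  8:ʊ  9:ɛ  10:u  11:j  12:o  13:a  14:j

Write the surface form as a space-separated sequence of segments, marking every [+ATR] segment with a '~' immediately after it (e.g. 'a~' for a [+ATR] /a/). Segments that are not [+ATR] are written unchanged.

From /u/ at 10 leftward: 9 /ɛ/ → [+ATR]; 8 /ʊ/ → [+ATR]; 7 /ɛ/ → [+ATR]; 6 /g/ transparent; 5 /ʊ/ → [+ATR]; 4 /ʊ/ → [+ATR]; 3 /a/ → [+ATR]; 2 /ɛ/ → [+ATR]; 1 /p/ transparent; word edge.
From /o/ at 12 leftward: 11 /j/ transparent; 10 /u/ is itself a trigger — this domain ends here.
Target with no active source: position 13 stays [-ATR].
[+ATR] positions on the surface: 2 3 4 5 7 8 9 10 12.

p ɛ~ a~ ʊ~ ʊ~ g ɛ~ ʊ~ ɛ~ u~ j o~ a j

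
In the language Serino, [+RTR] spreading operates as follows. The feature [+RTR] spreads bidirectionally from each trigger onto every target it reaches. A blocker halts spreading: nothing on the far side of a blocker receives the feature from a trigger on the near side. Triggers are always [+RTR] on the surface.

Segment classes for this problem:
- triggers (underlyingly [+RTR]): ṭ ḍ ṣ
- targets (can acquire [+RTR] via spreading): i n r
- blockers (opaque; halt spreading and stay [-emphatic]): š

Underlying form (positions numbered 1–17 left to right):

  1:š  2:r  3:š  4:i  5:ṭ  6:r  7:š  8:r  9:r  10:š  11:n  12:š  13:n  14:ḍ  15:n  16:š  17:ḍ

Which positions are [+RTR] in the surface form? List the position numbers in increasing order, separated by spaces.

From /ṭ/ at 5 rightward: 6 /r/ → [+RTR]; 7 /š/ blocks.
From /ṭ/ at 5 leftward: 4 /i/ → [+RTR]; 3 /š/ blocks.
From /ḍ/ at 14 rightward: 15 /n/ → [+RTR]; 16 /š/ blocks.
From /ḍ/ at 14 leftward: 13 /n/ → [+RTR]; 12 /š/ blocks.
From /ḍ/ at 17 rightward: word edge.
From /ḍ/ at 17 leftward: 16 /š/ blocks.
Targets with no active source: positions 2 8 9 11 stay [-emphatic].

4 5 6 13 14 15 17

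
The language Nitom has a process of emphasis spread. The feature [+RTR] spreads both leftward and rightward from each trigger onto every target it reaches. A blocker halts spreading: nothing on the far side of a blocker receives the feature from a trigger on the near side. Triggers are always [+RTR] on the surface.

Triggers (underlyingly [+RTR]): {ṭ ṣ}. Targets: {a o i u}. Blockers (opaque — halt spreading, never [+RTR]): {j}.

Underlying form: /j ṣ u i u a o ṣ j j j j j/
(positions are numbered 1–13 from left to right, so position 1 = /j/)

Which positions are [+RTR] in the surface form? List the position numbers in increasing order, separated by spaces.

2 3 4 5 6 7 8

From /ṣ/ at 2 rightward: 3 /u/ → [+RTR]; 4 /i/ → [+RTR]; 5 /u/ → [+RTR]; 6 /a/ → [+RTR]; 7 /o/ → [+RTR]; 8 /ṣ/ is itself a trigger — this domain ends here.
From /ṣ/ at 2 leftward: 1 /j/ blocks.
From /ṣ/ at 8 rightward: 9 /j/ blocks.
From /ṣ/ at 8 leftward: 7 /o/ → [+RTR]; 6 /a/ → [+RTR]; 5 /u/ → [+RTR]; 4 /i/ → [+RTR]; 3 /u/ → [+RTR]; 2 /ṣ/ is itself a trigger — this domain ends here.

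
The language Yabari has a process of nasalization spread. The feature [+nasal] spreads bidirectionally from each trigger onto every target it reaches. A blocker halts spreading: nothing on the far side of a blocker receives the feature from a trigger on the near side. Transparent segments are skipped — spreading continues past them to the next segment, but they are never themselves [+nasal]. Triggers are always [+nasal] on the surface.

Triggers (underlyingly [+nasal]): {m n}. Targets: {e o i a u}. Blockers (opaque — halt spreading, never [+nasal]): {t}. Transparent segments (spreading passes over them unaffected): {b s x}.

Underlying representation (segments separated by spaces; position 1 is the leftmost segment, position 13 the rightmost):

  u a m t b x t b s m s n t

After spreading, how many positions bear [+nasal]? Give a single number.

5

From /m/ at 3 rightward: 4 /t/ blocks.
From /m/ at 3 leftward: 2 /a/ → [+nasal]; 1 /u/ → [+nasal]; word edge.
From /m/ at 10 rightward: 11 /s/ transparent; 12 /n/ is itself a trigger — this domain ends here.
From /m/ at 10 leftward: 9 /s/ transparent; 8 /b/ transparent; 7 /t/ blocks.
From /n/ at 12 rightward: 13 /t/ blocks.
From /n/ at 12 leftward: 11 /s/ transparent; 10 /m/ is itself a trigger — this domain ends here.
[+nasal] positions on the surface: 1 2 3 10 12.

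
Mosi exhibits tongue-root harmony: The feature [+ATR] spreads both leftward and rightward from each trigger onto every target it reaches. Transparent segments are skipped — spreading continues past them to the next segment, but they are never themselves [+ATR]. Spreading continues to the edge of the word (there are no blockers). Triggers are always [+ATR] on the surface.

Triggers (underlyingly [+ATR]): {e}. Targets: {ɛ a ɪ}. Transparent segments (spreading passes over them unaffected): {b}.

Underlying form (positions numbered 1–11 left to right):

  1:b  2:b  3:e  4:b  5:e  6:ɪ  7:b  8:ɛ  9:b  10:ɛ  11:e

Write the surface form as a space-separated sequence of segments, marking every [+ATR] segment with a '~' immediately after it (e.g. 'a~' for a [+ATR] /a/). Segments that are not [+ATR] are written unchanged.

From /e/ at 3 rightward: 4 /b/ transparent; 5 /e/ is itself a trigger — this domain ends here.
From /e/ at 3 leftward: 2 /b/ transparent; 1 /b/ transparent; word edge.
From /e/ at 5 rightward: 6 /ɪ/ → [+ATR]; 7 /b/ transparent; 8 /ɛ/ → [+ATR]; 9 /b/ transparent; 10 /ɛ/ → [+ATR]; 11 /e/ is itself a trigger — this domain ends here.
From /e/ at 5 leftward: 4 /b/ transparent; 3 /e/ is itself a trigger — this domain ends here.
From /e/ at 11 rightward: word edge.
From /e/ at 11 leftward: 10 /ɛ/ → [+ATR]; 9 /b/ transparent; 8 /ɛ/ → [+ATR]; 7 /b/ transparent; 6 /ɪ/ → [+ATR]; 5 /e/ is itself a trigger — this domain ends here.
[+ATR] positions on the surface: 3 5 6 8 10 11.

b b e~ b e~ ɪ~ b ɛ~ b ɛ~ e~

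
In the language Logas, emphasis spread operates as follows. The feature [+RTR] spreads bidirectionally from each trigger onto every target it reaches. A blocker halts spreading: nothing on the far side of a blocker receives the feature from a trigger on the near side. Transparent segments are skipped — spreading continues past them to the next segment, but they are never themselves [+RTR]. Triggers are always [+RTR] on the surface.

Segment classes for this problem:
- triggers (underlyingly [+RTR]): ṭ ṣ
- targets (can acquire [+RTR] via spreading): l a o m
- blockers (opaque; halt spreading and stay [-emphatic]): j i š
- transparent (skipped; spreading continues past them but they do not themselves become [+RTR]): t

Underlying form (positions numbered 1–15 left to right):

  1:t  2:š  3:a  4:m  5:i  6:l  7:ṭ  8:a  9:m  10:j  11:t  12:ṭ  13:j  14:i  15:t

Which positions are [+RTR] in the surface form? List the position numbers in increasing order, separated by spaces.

6 7 8 9 12

From /ṭ/ at 7 rightward: 8 /a/ → [+RTR]; 9 /m/ → [+RTR]; 10 /j/ blocks.
From /ṭ/ at 7 leftward: 6 /l/ → [+RTR]; 5 /i/ blocks.
From /ṭ/ at 12 rightward: 13 /j/ blocks.
From /ṭ/ at 12 leftward: 11 /t/ transparent; 10 /j/ blocks.
Targets with no active source: positions 3 4 stay [-emphatic].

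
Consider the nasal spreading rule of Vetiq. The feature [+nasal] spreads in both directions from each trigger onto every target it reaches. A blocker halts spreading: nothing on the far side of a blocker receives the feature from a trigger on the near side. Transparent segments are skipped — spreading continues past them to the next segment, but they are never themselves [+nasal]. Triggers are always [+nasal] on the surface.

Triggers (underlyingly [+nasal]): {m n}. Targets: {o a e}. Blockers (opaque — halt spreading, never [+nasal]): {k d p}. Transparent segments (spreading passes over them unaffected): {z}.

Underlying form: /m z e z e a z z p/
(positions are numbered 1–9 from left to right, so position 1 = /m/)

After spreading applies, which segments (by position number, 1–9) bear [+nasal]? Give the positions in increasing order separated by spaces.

1 3 5 6

From /m/ at 1 rightward: 2 /z/ transparent; 3 /e/ → [+nasal]; 4 /z/ transparent; 5 /e/ → [+nasal]; 6 /a/ → [+nasal]; 7 /z/ transparent; 8 /z/ transparent; 9 /p/ blocks.
From /m/ at 1 leftward: word edge.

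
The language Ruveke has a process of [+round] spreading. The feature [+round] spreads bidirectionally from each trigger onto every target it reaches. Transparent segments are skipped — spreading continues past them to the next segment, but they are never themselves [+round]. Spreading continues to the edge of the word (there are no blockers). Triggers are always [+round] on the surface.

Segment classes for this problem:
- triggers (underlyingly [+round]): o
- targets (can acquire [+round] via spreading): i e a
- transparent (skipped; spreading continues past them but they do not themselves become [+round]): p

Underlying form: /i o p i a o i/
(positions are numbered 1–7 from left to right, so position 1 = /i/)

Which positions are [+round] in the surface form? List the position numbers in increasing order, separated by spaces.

1 2 4 5 6 7

From /o/ at 2 rightward: 3 /p/ transparent; 4 /i/ → [+round]; 5 /a/ → [+round]; 6 /o/ is itself a trigger — this domain ends here.
From /o/ at 2 leftward: 1 /i/ → [+round]; word edge.
From /o/ at 6 rightward: 7 /i/ → [+round]; word edge.
From /o/ at 6 leftward: 5 /a/ → [+round]; 4 /i/ → [+round]; 3 /p/ transparent; 2 /o/ is itself a trigger — this domain ends here.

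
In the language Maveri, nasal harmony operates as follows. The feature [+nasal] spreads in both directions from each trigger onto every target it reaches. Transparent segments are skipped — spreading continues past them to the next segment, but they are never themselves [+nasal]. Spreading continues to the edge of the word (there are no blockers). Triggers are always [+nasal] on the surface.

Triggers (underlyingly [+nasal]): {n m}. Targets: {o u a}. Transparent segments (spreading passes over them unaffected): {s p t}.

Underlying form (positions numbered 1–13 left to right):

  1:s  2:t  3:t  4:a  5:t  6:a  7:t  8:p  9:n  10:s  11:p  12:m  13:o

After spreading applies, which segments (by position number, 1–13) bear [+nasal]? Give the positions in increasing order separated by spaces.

4 6 9 12 13

From /n/ at 9 rightward: 10 /s/ transparent; 11 /p/ transparent; 12 /m/ is itself a trigger — this domain ends here.
From /n/ at 9 leftward: 8 /p/ transparent; 7 /t/ transparent; 6 /a/ → [+nasal]; 5 /t/ transparent; 4 /a/ → [+nasal]; 3 /t/ transparent; 2 /t/ transparent; 1 /s/ transparent; word edge.
From /m/ at 12 rightward: 13 /o/ → [+nasal]; word edge.
From /m/ at 12 leftward: 11 /p/ transparent; 10 /s/ transparent; 9 /n/ is itself a trigger — this domain ends here.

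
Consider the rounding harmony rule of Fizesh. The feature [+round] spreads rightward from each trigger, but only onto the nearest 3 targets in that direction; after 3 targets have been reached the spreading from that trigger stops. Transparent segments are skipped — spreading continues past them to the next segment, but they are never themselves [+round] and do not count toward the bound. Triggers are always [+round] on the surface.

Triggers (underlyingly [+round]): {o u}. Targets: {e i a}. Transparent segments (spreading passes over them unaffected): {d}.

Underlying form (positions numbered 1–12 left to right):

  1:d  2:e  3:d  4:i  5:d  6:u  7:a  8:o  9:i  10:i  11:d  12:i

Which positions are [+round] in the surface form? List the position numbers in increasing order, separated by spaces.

6 7 8 9 10 12

From /u/ at 6 rightward: 7 /a/ → [+round]; 8 /o/ is itself a trigger — this domain ends here.
From /o/ at 8 rightward: 9 /i/ → [+round]; 10 /i/ → [+round]; 11 /d/ transparent; 12 /i/ → [+round]; bound reached.
Targets with no active source: positions 2 4 stay [-round].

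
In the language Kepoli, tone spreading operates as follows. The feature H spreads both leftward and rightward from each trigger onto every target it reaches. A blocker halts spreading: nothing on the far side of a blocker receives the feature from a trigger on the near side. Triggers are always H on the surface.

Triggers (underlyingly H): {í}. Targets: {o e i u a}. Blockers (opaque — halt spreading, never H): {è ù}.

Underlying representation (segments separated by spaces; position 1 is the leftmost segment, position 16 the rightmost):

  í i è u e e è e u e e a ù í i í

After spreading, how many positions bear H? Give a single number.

From /í/ at 1 rightward: 2 /i/ → H; 3 /è/ blocks.
From /í/ at 1 leftward: word edge.
From /í/ at 14 rightward: 15 /i/ → H; 16 /í/ is itself a trigger — this domain ends here.
From /í/ at 14 leftward: 13 /ù/ blocks.
From /í/ at 16 rightward: word edge.
From /í/ at 16 leftward: 15 /i/ → H; 14 /í/ is itself a trigger — this domain ends here.
Targets with no active source: positions 4 5 6 8 9 10 11 12 stay [-high tone].
H positions on the surface: 1 2 14 15 16.

5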